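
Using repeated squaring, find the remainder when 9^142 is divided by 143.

48

9^1 ≡ 9 (mod 143)
9^2 ≡ 9^2 = 81 ≡ 81 (mod 143)
9^4 ≡ 81^2 = 6561 ≡ 126 (mod 143)
9^8 ≡ 126^2 = 15876 ≡ 3 (mod 143)
9^16 ≡ 3^2 = 9 ≡ 9 (mod 143)
9^32 ≡ 9^2 = 81 ≡ 81 (mod 143)
9^64 ≡ 81^2 = 6561 ≡ 126 (mod 143)
9^128 ≡ 126^2 = 15876 ≡ 3 (mod 143)
142 = 128 + 8 + 4 + 2 in binary powers of 2.
So 9^142 ≡ 3 · 3 · 126 · 81 ≡ 48 (mod 143).
Since 48 ≠ 1, base 9 is a Fermat witness: 143 is composite.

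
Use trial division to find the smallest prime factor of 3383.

3383 is odd.
Digit sum 17, not divisible by 3.
Ends in 3: not divisible by 5.
7: 3383 = 7·483 + 2
11: 3383 = 11·307 + 6
13: 3383 = 13·260 + 3
17: 3383 = 17·199

17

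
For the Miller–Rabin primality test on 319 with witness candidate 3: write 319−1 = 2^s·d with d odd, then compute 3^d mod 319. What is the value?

279

319 − 1 = 318 = 2^1 · 159, so d = 159.
3^1 ≡ 3 (mod 319)
3^2 ≡ 3^2 = 9 ≡ 9 (mod 319)
3^4 ≡ 9^2 = 81 ≡ 81 (mod 319)
3^8 ≡ 81^2 = 6561 ≡ 181 (mod 319)
3^16 ≡ 181^2 = 32761 ≡ 223 (mod 319)
3^32 ≡ 223^2 = 49729 ≡ 284 (mod 319)
3^64 ≡ 284^2 = 80656 ≡ 268 (mod 319)
3^128 ≡ 268^2 = 71824 ≡ 49 (mod 319)
159 = 128 + 16 + 8 + 4 + 2 + 1 in binary powers of 2.
So 3^159 ≡ 49 · 223 · 181 · 81 · 9 · 3 ≡ 279 (mod 319).
Squaring chain: 279; never reaches −1, so base 3 is a Miller–Rabin witness that 319 is composite.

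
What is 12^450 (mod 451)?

419

12^1 ≡ 12 (mod 451)
12^2 ≡ 12^2 = 144 ≡ 144 (mod 451)
12^4 ≡ 144^2 = 20736 ≡ 441 (mod 451)
12^8 ≡ 441^2 = 194481 ≡ 100 (mod 451)
12^16 ≡ 100^2 = 10000 ≡ 78 (mod 451)
12^32 ≡ 78^2 = 6084 ≡ 221 (mod 451)
12^64 ≡ 221^2 = 48841 ≡ 133 (mod 451)
12^128 ≡ 133^2 = 17689 ≡ 100 (mod 451)
12^256 ≡ 100^2 = 10000 ≡ 78 (mod 451)
450 = 256 + 128 + 64 + 2 in binary powers of 2.
So 12^450 ≡ 78 · 100 · 133 · 144 ≡ 419 (mod 451).
Since 419 ≠ 1, base 12 is a Fermat witness: 451 is composite.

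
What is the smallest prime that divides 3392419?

37

3392419 is odd.
Digit sum 31, not divisible by 3.
Ends in 9: not divisible by 5.
7: 3392419 = 7·484631 + 2
11: 3392419 = 11·308401 + 8
13: 3392419 = 13·260955 + 4
17: 3392419 = 17·199554 + 1
19: 3392419 = 19·178548 + 7
23: 3392419 = 23·147496 + 11
29: 3392419 = 29·116979 + 28
31: 3392419 = 31·109432 + 27
37: 3392419 = 37·91687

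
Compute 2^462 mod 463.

2^1 ≡ 2 (mod 463)
2^2 ≡ 2^2 = 4 ≡ 4 (mod 463)
2^4 ≡ 4^2 = 16 ≡ 16 (mod 463)
2^8 ≡ 16^2 = 256 ≡ 256 (mod 463)
2^16 ≡ 256^2 = 65536 ≡ 253 (mod 463)
2^32 ≡ 253^2 = 64009 ≡ 115 (mod 463)
2^64 ≡ 115^2 = 13225 ≡ 261 (mod 463)
2^128 ≡ 261^2 = 68121 ≡ 60 (mod 463)
2^256 ≡ 60^2 = 3600 ≡ 359 (mod 463)
462 = 256 + 128 + 64 + 8 + 4 + 2 in binary powers of 2.
So 2^462 ≡ 359 · 60 · 261 · 256 · 16 · 4 ≡ 1 (mod 463).
Since the result is 1, base 2 gives no evidence that 463 is composite.

1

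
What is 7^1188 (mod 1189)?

7^1 ≡ 7 (mod 1189)
7^2 ≡ 7^2 = 49 ≡ 49 (mod 1189)
7^4 ≡ 49^2 = 2401 ≡ 23 (mod 1189)
7^8 ≡ 23^2 = 529 ≡ 529 (mod 1189)
7^16 ≡ 529^2 = 279841 ≡ 426 (mod 1189)
7^32 ≡ 426^2 = 181476 ≡ 748 (mod 1189)
7^64 ≡ 748^2 = 559504 ≡ 674 (mod 1189)
7^128 ≡ 674^2 = 454276 ≡ 78 (mod 1189)
7^256 ≡ 78^2 = 6084 ≡ 139 (mod 1189)
7^512 ≡ 139^2 = 19321 ≡ 297 (mod 1189)
7^1024 ≡ 297^2 = 88209 ≡ 223 (mod 1189)
1188 = 1024 + 128 + 32 + 4 in binary powers of 2.
So 7^1188 ≡ 223 · 78 · 748 · 23 ≡ 45 (mod 1189).
Since 45 ≠ 1, base 7 is a Fermat witness: 1189 is composite.

45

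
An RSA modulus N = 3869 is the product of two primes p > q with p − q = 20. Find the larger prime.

Since p = q + 20, we have 3869 = q(q + 20), so q² + 20q − 3869 = 0.
Discriminant: 20² + 4·3869 = 400 + 15476 = 15876; √15876 = 126.
q = (−20 + 126)/2 = 53, and p = q + 20 = 73.
Check: 53 · 73 = 3869.

73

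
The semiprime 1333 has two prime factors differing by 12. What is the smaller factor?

Since p = q + 12, we have 1333 = q(q + 12), so q² + 12q − 1333 = 0.
Discriminant: 12² + 4·1333 = 144 + 5332 = 5476; √5476 = 74.
q = (−12 + 74)/2 = 31, and p = q + 12 = 43.
Check: 31 · 43 = 1333.

31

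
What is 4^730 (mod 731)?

16

4^1 ≡ 4 (mod 731)
4^2 ≡ 4^2 = 16 ≡ 16 (mod 731)
4^4 ≡ 16^2 = 256 ≡ 256 (mod 731)
4^8 ≡ 256^2 = 65536 ≡ 477 (mod 731)
4^16 ≡ 477^2 = 227529 ≡ 188 (mod 731)
4^32 ≡ 188^2 = 35344 ≡ 256 (mod 731)
4^64 ≡ 256^2 = 65536 ≡ 477 (mod 731)
4^128 ≡ 477^2 = 227529 ≡ 188 (mod 731)
4^256 ≡ 188^2 = 35344 ≡ 256 (mod 731)
4^512 ≡ 256^2 = 65536 ≡ 477 (mod 731)
730 = 512 + 128 + 64 + 16 + 8 + 2 in binary powers of 2.
So 4^730 ≡ 477 · 188 · 477 · 188 · 477 · 16 ≡ 16 (mod 731).
Since 16 ≠ 1, base 4 is a Fermat witness: 731 is composite.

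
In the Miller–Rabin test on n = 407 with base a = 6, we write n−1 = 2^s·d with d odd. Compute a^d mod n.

216

407 − 1 = 406 = 2^1 · 203, so d = 203.
6^1 ≡ 6 (mod 407)
6^2 ≡ 6^2 = 36 ≡ 36 (mod 407)
6^4 ≡ 36^2 = 1296 ≡ 75 (mod 407)
6^8 ≡ 75^2 = 5625 ≡ 334 (mod 407)
6^16 ≡ 334^2 = 111556 ≡ 38 (mod 407)
6^32 ≡ 38^2 = 1444 ≡ 223 (mod 407)
6^64 ≡ 223^2 = 49729 ≡ 75 (mod 407)
6^128 ≡ 75^2 = 5625 ≡ 334 (mod 407)
203 = 128 + 64 + 8 + 2 + 1 in binary powers of 2.
So 6^203 ≡ 334 · 75 · 334 · 36 · 6 ≡ 216 (mod 407).
Squaring chain: 216; never reaches −1, so base 6 is a Miller–Rabin witness that 407 is composite.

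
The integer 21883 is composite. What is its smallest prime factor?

79

21883 is odd.
Digit sum 22, not divisible by 3.
Ends in 3: not divisible by 5.
7: 21883 = 7·3126 + 1
11: 21883 = 11·1989 + 4
13: 21883 = 13·1683 + 4
17: 21883 = 17·1287 + 4
19: 21883 = 19·1151 + 14
23: 21883 = 23·951 + 10
29: 21883 = 29·754 + 17
31: 21883 = 31·705 + 28
37: 21883 = 37·591 + 16
41: 21883 = 41·533 + 30
43: 21883 = 43·508 + 39
47: 21883 = 47·465 + 28
53: 21883 = 53·412 + 47
59: 21883 = 59·370 + 53
61: 21883 = 61·358 + 45
67: 21883 = 67·326 + 41
71: 21883 = 71·308 + 15
73: 21883 = 73·299 + 56
79: 21883 = 79·277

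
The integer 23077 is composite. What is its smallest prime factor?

23077 is odd.
Digit sum 19, not divisible by 3.
Ends in 7: not divisible by 5.
7: 23077 = 7·3296 + 5
11: 23077 = 11·2097 + 10
13: 23077 = 13·1775 + 2
17: 23077 = 17·1357 + 8
19: 23077 = 19·1214 + 11
23: 23077 = 23·1003 + 8
29: 23077 = 29·795 + 22
31: 23077 = 31·744 + 13
37: 23077 = 37·623 + 26
41: 23077 = 41·562 + 35
43: 23077 = 43·536 + 29
47: 23077 = 47·491

47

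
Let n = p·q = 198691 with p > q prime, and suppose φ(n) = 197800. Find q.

φ(n) = (p−1)(q−1) = n − (p+q) + 1, so p + q = 198691 − 197800 + 1 = 892.
p and q are the roots of t² − 892t + 198691 = 0.
Discriminant: 892² − 4·198691 = 795664 − 794764 = 900; √900 = 30.
q = (892 − 30)/2 = 431, p = (892 + 30)/2 = 461.
Check: 431 · 461 = 198691.

431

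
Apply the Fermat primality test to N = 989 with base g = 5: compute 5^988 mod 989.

81

5^1 ≡ 5 (mod 989)
5^2 ≡ 5^2 = 25 ≡ 25 (mod 989)
5^4 ≡ 25^2 = 625 ≡ 625 (mod 989)
5^8 ≡ 625^2 = 390625 ≡ 959 (mod 989)
5^16 ≡ 959^2 = 919681 ≡ 900 (mod 989)
5^32 ≡ 900^2 = 810000 ≡ 9 (mod 989)
5^64 ≡ 9^2 = 81 ≡ 81 (mod 989)
5^128 ≡ 81^2 = 6561 ≡ 627 (mod 989)
5^256 ≡ 627^2 = 393129 ≡ 496 (mod 989)
5^512 ≡ 496^2 = 246016 ≡ 744 (mod 989)
988 = 512 + 256 + 128 + 64 + 16 + 8 + 4 in binary powers of 2.
So 5^988 ≡ 744 · 496 · 627 · 81 · 900 · 959 · 625 ≡ 81 (mod 989).
Since 81 ≠ 1, base 5 is a Fermat witness: 989 is composite.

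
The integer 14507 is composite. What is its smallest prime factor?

14507 is odd.
Digit sum 17, not divisible by 3.
Ends in 7: not divisible by 5.
7: 14507 = 7·2072 + 3
11: 14507 = 11·1318 + 9
13: 14507 = 13·1115 + 12
17: 14507 = 17·853 + 6
19: 14507 = 19·763 + 10
23: 14507 = 23·630 + 17
29: 14507 = 29·500 + 7
31: 14507 = 31·467 + 30
37: 14507 = 37·392 + 3
41: 14507 = 41·353 + 34
43: 14507 = 43·337 + 16
47: 14507 = 47·308 + 31
53: 14507 = 53·273 + 38
59: 14507 = 59·245 + 52
61: 14507 = 61·237 + 50
67: 14507 = 67·216 + 35
71: 14507 = 71·204 + 23
73: 14507 = 73·198 + 53
79: 14507 = 79·183 + 50
83: 14507 = 83·174 + 65
89: 14507 = 89·163

89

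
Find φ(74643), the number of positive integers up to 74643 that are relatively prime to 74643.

Factor: 74643 = 3 · 139 · 179.
φ(74643) = (3−1) · (139−1) · (179−1) = 2 · 138 · 178 = 49128.

49128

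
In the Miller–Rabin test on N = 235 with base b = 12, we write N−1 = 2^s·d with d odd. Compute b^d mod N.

97

235 − 1 = 234 = 2^1 · 117, so d = 117.
12^1 ≡ 12 (mod 235)
12^2 ≡ 12^2 = 144 ≡ 144 (mod 235)
12^4 ≡ 144^2 = 20736 ≡ 56 (mod 235)
12^8 ≡ 56^2 = 3136 ≡ 81 (mod 235)
12^16 ≡ 81^2 = 6561 ≡ 216 (mod 235)
12^32 ≡ 216^2 = 46656 ≡ 126 (mod 235)
12^64 ≡ 126^2 = 15876 ≡ 131 (mod 235)
117 = 64 + 32 + 16 + 4 + 1 in binary powers of 2.
So 12^117 ≡ 131 · 126 · 216 · 56 · 12 ≡ 97 (mod 235).
Squaring chain: 97; never reaches −1, so base 12 is a Miller–Rabin witness that 235 is composite.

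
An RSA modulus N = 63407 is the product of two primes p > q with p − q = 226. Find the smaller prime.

Since p = q + 226, we have 63407 = q(q + 226), so q² + 226q − 63407 = 0.
Discriminant: 226² + 4·63407 = 51076 + 253628 = 304704; √304704 = 552.
q = (−226 + 552)/2 = 163, and p = q + 226 = 389.
Check: 163 · 389 = 63407.

163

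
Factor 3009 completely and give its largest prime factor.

59

3009 = 3 · 1003
1003 = 17 · 59
59 is prime.
So 3009 = 3 · 17 · 59; the largest prime factor is 59.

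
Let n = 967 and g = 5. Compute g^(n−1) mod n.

5^1 ≡ 5 (mod 967)
5^2 ≡ 5^2 = 25 ≡ 25 (mod 967)
5^4 ≡ 25^2 = 625 ≡ 625 (mod 967)
5^8 ≡ 625^2 = 390625 ≡ 924 (mod 967)
5^16 ≡ 924^2 = 853776 ≡ 882 (mod 967)
5^32 ≡ 882^2 = 777924 ≡ 456 (mod 967)
5^64 ≡ 456^2 = 207936 ≡ 31 (mod 967)
5^128 ≡ 31^2 = 961 ≡ 961 (mod 967)
5^256 ≡ 961^2 = 923521 ≡ 36 (mod 967)
5^512 ≡ 36^2 = 1296 ≡ 329 (mod 967)
966 = 512 + 256 + 128 + 64 + 4 + 2 in binary powers of 2.
So 5^966 ≡ 329 · 36 · 961 · 31 · 625 · 25 ≡ 1 (mod 967).
Since the result is 1, base 5 gives no evidence that 967 is composite.

1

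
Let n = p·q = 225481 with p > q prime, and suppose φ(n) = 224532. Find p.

φ(n) = (p−1)(q−1) = n − (p+q) + 1, so p + q = 225481 − 224532 + 1 = 950.
p and q are the roots of t² − 950t + 225481 = 0.
Discriminant: 950² − 4·225481 = 902500 − 901924 = 576; √576 = 24.
q = (950 − 24)/2 = 463, p = (950 + 24)/2 = 487.
Check: 463 · 487 = 225481.

487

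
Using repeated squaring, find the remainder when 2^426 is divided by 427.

2^1 ≡ 2 (mod 427)
2^2 ≡ 2^2 = 4 ≡ 4 (mod 427)
2^4 ≡ 4^2 = 16 ≡ 16 (mod 427)
2^8 ≡ 16^2 = 256 ≡ 256 (mod 427)
2^16 ≡ 256^2 = 65536 ≡ 205 (mod 427)
2^32 ≡ 205^2 = 42025 ≡ 179 (mod 427)
2^64 ≡ 179^2 = 32041 ≡ 16 (mod 427)
2^128 ≡ 16^2 = 256 ≡ 256 (mod 427)
2^256 ≡ 256^2 = 65536 ≡ 205 (mod 427)
426 = 256 + 128 + 32 + 8 + 2 in binary powers of 2.
So 2^426 ≡ 205 · 256 · 179 · 256 · 4 ≡ 64 (mod 427).
Since 64 ≠ 1, base 2 is a Fermat witness: 427 is composite.

64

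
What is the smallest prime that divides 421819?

421819 is odd.
Digit sum 25, not divisible by 3.
Ends in 9: not divisible by 5.
7: 421819 = 7·60259 + 6
11: 421819 = 11·38347 + 2
13: 421819 = 13·32447 + 8
17: 421819 = 17·24812 + 15
19: 421819 = 19·22201

19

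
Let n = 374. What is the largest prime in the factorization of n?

374 = 2 · 187
187 = 11 · 17
17 is prime.
So 374 = 2 · 11 · 17; the largest prime factor is 17.

17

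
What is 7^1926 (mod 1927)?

758

7^1 ≡ 7 (mod 1927)
7^2 ≡ 7^2 = 49 ≡ 49 (mod 1927)
7^4 ≡ 49^2 = 2401 ≡ 474 (mod 1927)
7^8 ≡ 474^2 = 224676 ≡ 1144 (mod 1927)
7^16 ≡ 1144^2 = 1308736 ≡ 303 (mod 1927)
7^32 ≡ 303^2 = 91809 ≡ 1240 (mod 1927)
7^64 ≡ 1240^2 = 1537600 ≡ 1781 (mod 1927)
7^128 ≡ 1781^2 = 3171961 ≡ 119 (mod 1927)
7^256 ≡ 119^2 = 14161 ≡ 672 (mod 1927)
7^512 ≡ 672^2 = 451584 ≡ 666 (mod 1927)
7^1024 ≡ 666^2 = 443556 ≡ 346 (mod 1927)
1926 = 1024 + 512 + 256 + 128 + 4 + 2 in binary powers of 2.
So 7^1926 ≡ 346 · 666 · 672 · 119 · 474 · 49 ≡ 758 (mod 1927).
Since 758 ≠ 1, base 7 is a Fermat witness: 1927 is composite.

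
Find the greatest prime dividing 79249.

79249 = 19 · 4171
4171 = 43 · 97
97 is prime.
So 79249 = 19 · 43 · 97; the largest prime factor is 97.

97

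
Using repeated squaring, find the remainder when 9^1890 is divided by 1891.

1

9^1 ≡ 9 (mod 1891)
9^2 ≡ 9^2 = 81 ≡ 81 (mod 1891)
9^4 ≡ 81^2 = 6561 ≡ 888 (mod 1891)
9^8 ≡ 888^2 = 788544 ≡ 1888 (mod 1891)
9^16 ≡ 1888^2 = 3564544 ≡ 9 (mod 1891)
9^32 ≡ 9^2 = 81 ≡ 81 (mod 1891)
9^64 ≡ 81^2 = 6561 ≡ 888 (mod 1891)
9^128 ≡ 888^2 = 788544 ≡ 1888 (mod 1891)
9^256 ≡ 1888^2 = 3564544 ≡ 9 (mod 1891)
9^512 ≡ 9^2 = 81 ≡ 81 (mod 1891)
9^1024 ≡ 81^2 = 6561 ≡ 888 (mod 1891)
1890 = 1024 + 512 + 256 + 64 + 32 + 2 in binary powers of 2.
So 9^1890 ≡ 888 · 81 · 9 · 888 · 81 · 81 ≡ 1 (mod 1891).
Since the result is 1, base 9 gives no evidence that 1891 is composite.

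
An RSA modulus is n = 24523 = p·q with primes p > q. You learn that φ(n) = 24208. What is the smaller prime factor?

φ(n) = (p−1)(q−1) = n − (p+q) + 1, so p + q = 24523 − 24208 + 1 = 316.
p and q are the roots of t² − 316t + 24523 = 0.
Discriminant: 316² − 4·24523 = 99856 − 98092 = 1764; √1764 = 42.
q = (316 − 42)/2 = 137, p = (316 + 42)/2 = 179.
Check: 137 · 179 = 24523.

137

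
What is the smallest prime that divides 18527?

18527 is odd.
Digit sum 23, not divisible by 3.
Ends in 7: not divisible by 5.
7: 18527 = 7·2646 + 5
11: 18527 = 11·1684 + 3
13: 18527 = 13·1425 + 2
17: 18527 = 17·1089 + 14
19: 18527 = 19·975 + 2
23: 18527 = 23·805 + 12
29: 18527 = 29·638 + 25
31: 18527 = 31·597 + 20
37: 18527 = 37·500 + 27
41: 18527 = 41·451 + 36
43: 18527 = 43·430 + 37
47: 18527 = 47·394 + 9
53: 18527 = 53·349 + 30
59: 18527 = 59·314 + 1
61: 18527 = 61·303 + 44
67: 18527 = 67·276 + 35
71: 18527 = 71·260 + 67
73: 18527 = 73·253 + 58
79: 18527 = 79·234 + 41
83: 18527 = 83·223 + 18
89: 18527 = 89·208 + 15
97: 18527 = 97·191

97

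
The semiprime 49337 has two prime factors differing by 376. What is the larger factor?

479

Since p = q + 376, we have 49337 = q(q + 376), so q² + 376q − 49337 = 0.
Discriminant: 376² + 4·49337 = 141376 + 197348 = 338724; √338724 = 582.
q = (−376 + 582)/2 = 103, and p = q + 376 = 479.
Check: 103 · 479 = 49337.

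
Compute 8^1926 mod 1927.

1630

8^1 ≡ 8 (mod 1927)
8^2 ≡ 8^2 = 64 ≡ 64 (mod 1927)
8^4 ≡ 64^2 = 4096 ≡ 242 (mod 1927)
8^8 ≡ 242^2 = 58564 ≡ 754 (mod 1927)
8^16 ≡ 754^2 = 568516 ≡ 51 (mod 1927)
8^32 ≡ 51^2 = 2601 ≡ 674 (mod 1927)
8^64 ≡ 674^2 = 454276 ≡ 1431 (mod 1927)
8^128 ≡ 1431^2 = 2047761 ≡ 1287 (mod 1927)
8^256 ≡ 1287^2 = 1656369 ≡ 1076 (mod 1927)
8^512 ≡ 1076^2 = 1157776 ≡ 1576 (mod 1927)
8^1024 ≡ 1576^2 = 2483776 ≡ 1800 (mod 1927)
1926 = 1024 + 512 + 256 + 128 + 4 + 2 in binary powers of 2.
So 8^1926 ≡ 1800 · 1576 · 1076 · 1287 · 242 · 64 ≡ 1630 (mod 1927).
Since 1630 ≠ 1, base 8 is a Fermat witness: 1927 is composite.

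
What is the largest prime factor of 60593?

60593 = 13 · 4661
4661 = 59 · 79
79 is prime.
So 60593 = 13 · 59 · 79; the largest prime factor is 79.

79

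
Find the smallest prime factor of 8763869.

73

8763869 is odd.
Digit sum 47, not divisible by 3.
Ends in 9: not divisible by 5.
7: 8763869 = 7·1251981 + 2
11: 8763869 = 11·796715 + 4
13: 8763869 = 13·674143 + 10
17: 8763869 = 17·515521 + 12
19: 8763869 = 19·461256 + 5
23: 8763869 = 23·381037 + 18
29: 8763869 = 29·302202 + 11
31: 8763869 = 31·282705 + 14
37: 8763869 = 37·236861 + 12
41: 8763869 = 41·213752 + 37
43: 8763869 = 43·203810 + 39
47: 8763869 = 47·186465 + 14
53: 8763869 = 53·165356 + 1
59: 8763869 = 59·148540 + 9
61: 8763869 = 61·143669 + 60
67: 8763869 = 67·130804 + 1
71: 8763869 = 71·123434 + 55
73: 8763869 = 73·120053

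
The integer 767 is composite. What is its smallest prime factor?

767 is odd.
Digit sum 20, not divisible by 3.
Ends in 7: not divisible by 5.
7: 767 = 7·109 + 4
11: 767 = 11·69 + 8
13: 767 = 13·59

13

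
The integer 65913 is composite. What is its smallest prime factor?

65913 is odd.
Digit sum 24, divisible by 3.

3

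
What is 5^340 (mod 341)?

67

5^1 ≡ 5 (mod 341)
5^2 ≡ 5^2 = 25 ≡ 25 (mod 341)
5^4 ≡ 25^2 = 625 ≡ 284 (mod 341)
5^8 ≡ 284^2 = 80656 ≡ 180 (mod 341)
5^16 ≡ 180^2 = 32400 ≡ 5 (mod 341)
5^32 ≡ 5^2 = 25 ≡ 25 (mod 341)
5^64 ≡ 25^2 = 625 ≡ 284 (mod 341)
5^128 ≡ 284^2 = 80656 ≡ 180 (mod 341)
5^256 ≡ 180^2 = 32400 ≡ 5 (mod 341)
340 = 256 + 64 + 16 + 4 in binary powers of 2.
So 5^340 ≡ 5 · 284 · 5 · 284 ≡ 67 (mod 341).
Since 67 ≠ 1, base 5 is a Fermat witness: 341 is composite.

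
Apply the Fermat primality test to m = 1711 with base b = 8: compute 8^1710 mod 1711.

789

8^1 ≡ 8 (mod 1711)
8^2 ≡ 8^2 = 64 ≡ 64 (mod 1711)
8^4 ≡ 64^2 = 4096 ≡ 674 (mod 1711)
8^8 ≡ 674^2 = 454276 ≡ 861 (mod 1711)
8^16 ≡ 861^2 = 741321 ≡ 458 (mod 1711)
8^32 ≡ 458^2 = 209764 ≡ 1022 (mod 1711)
8^64 ≡ 1022^2 = 1044484 ≡ 774 (mod 1711)
8^128 ≡ 774^2 = 599076 ≡ 226 (mod 1711)
8^256 ≡ 226^2 = 51076 ≡ 1457 (mod 1711)
8^512 ≡ 1457^2 = 2122849 ≡ 1209 (mod 1711)
8^1024 ≡ 1209^2 = 1461681 ≡ 487 (mod 1711)
1710 = 1024 + 512 + 128 + 32 + 8 + 4 + 2 in binary powers of 2.
So 8^1710 ≡ 487 · 1209 · 226 · 1022 · 861 · 674 · 64 ≡ 789 (mod 1711).
Since 789 ≠ 1, base 8 is a Fermat witness: 1711 is composite.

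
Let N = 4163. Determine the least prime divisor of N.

4163 is odd.
Digit sum 14, not divisible by 3.
Ends in 3: not divisible by 5.
7: 4163 = 7·594 + 5
11: 4163 = 11·378 + 5
13: 4163 = 13·320 + 3
17: 4163 = 17·244 + 15
19: 4163 = 19·219 + 2
23: 4163 = 23·181

23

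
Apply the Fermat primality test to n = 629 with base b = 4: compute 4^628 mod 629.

562

4^1 ≡ 4 (mod 629)
4^2 ≡ 4^2 = 16 ≡ 16 (mod 629)
4^4 ≡ 16^2 = 256 ≡ 256 (mod 629)
4^8 ≡ 256^2 = 65536 ≡ 120 (mod 629)
4^16 ≡ 120^2 = 14400 ≡ 562 (mod 629)
4^32 ≡ 562^2 = 315844 ≡ 86 (mod 629)
4^64 ≡ 86^2 = 7396 ≡ 477 (mod 629)
4^128 ≡ 477^2 = 227529 ≡ 460 (mod 629)
4^256 ≡ 460^2 = 211600 ≡ 256 (mod 629)
4^512 ≡ 256^2 = 65536 ≡ 120 (mod 629)
628 = 512 + 64 + 32 + 16 + 4 in binary powers of 2.
So 4^628 ≡ 120 · 477 · 86 · 562 · 256 ≡ 562 (mod 629).
Since 562 ≠ 1, base 4 is a Fermat witness: 629 is composite.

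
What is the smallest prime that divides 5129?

23

5129 is odd.
Digit sum 17, not divisible by 3.
Ends in 9: not divisible by 5.
7: 5129 = 7·732 + 5
11: 5129 = 11·466 + 3
13: 5129 = 13·394 + 7
17: 5129 = 17·301 + 12
19: 5129 = 19·269 + 18
23: 5129 = 23·223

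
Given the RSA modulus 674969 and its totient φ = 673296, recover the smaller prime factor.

677

φ(n) = (p−1)(q−1) = n − (p+q) + 1, so p + q = 674969 − 673296 + 1 = 1674.
p and q are the roots of t² − 1674t + 674969 = 0.
Discriminant: 1674² − 4·674969 = 2802276 − 2699876 = 102400; √102400 = 320.
q = (1674 − 320)/2 = 677, p = (1674 + 320)/2 = 997.
Check: 677 · 997 = 674969.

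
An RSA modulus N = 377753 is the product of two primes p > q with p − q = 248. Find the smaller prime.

Since p = q + 248, we have 377753 = q(q + 248), so q² + 248q − 377753 = 0.
Discriminant: 248² + 4·377753 = 61504 + 1511012 = 1572516; √1572516 = 1254.
q = (−248 + 1254)/2 = 503, and p = q + 248 = 751.
Check: 503 · 751 = 377753.

503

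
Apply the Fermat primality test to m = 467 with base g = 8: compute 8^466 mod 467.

8^1 ≡ 8 (mod 467)
8^2 ≡ 8^2 = 64 ≡ 64 (mod 467)
8^4 ≡ 64^2 = 4096 ≡ 360 (mod 467)
8^8 ≡ 360^2 = 129600 ≡ 241 (mod 467)
8^16 ≡ 241^2 = 58081 ≡ 173 (mod 467)
8^32 ≡ 173^2 = 29929 ≡ 41 (mod 467)
8^64 ≡ 41^2 = 1681 ≡ 280 (mod 467)
8^128 ≡ 280^2 = 78400 ≡ 411 (mod 467)
8^256 ≡ 411^2 = 168921 ≡ 334 (mod 467)
466 = 256 + 128 + 64 + 16 + 2 in binary powers of 2.
So 8^466 ≡ 334 · 411 · 280 · 173 · 64 ≡ 1 (mod 467).
Since the result is 1, base 8 gives no evidence that 467 is composite.

1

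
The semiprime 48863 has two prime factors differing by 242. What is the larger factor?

373

Since p = q + 242, we have 48863 = q(q + 242), so q² + 242q − 48863 = 0.
Discriminant: 242² + 4·48863 = 58564 + 195452 = 254016; √254016 = 504.
q = (−242 + 504)/2 = 131, and p = q + 242 = 373.
Check: 131 · 373 = 48863.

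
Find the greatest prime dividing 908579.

908579 = 7 · 129797
129797 = 31 · 4187
4187 = 53 · 79
79 is prime.
So 908579 = 7 · 31 · 53 · 79; the largest prime factor is 79.

79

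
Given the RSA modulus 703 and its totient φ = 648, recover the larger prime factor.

φ(n) = (p−1)(q−1) = n − (p+q) + 1, so p + q = 703 − 648 + 1 = 56.
p and q are the roots of t² − 56t + 703 = 0.
Discriminant: 56² − 4·703 = 3136 − 2812 = 324; √324 = 18.
q = (56 − 18)/2 = 19, p = (56 + 18)/2 = 37.
Check: 19 · 37 = 703.

37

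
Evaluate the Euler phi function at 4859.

4704

Factor: 4859 = 43 · 113.
φ(4859) = (43−1) · (113−1) = 42 · 112 = 4704.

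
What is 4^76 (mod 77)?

4

4^1 ≡ 4 (mod 77)
4^2 ≡ 4^2 = 16 ≡ 16 (mod 77)
4^4 ≡ 16^2 = 256 ≡ 25 (mod 77)
4^8 ≡ 25^2 = 625 ≡ 9 (mod 77)
4^16 ≡ 9^2 = 81 ≡ 4 (mod 77)
4^32 ≡ 4^2 = 16 ≡ 16 (mod 77)
4^64 ≡ 16^2 = 256 ≡ 25 (mod 77)
76 = 64 + 8 + 4 in binary powers of 2.
So 4^76 ≡ 25 · 9 · 25 ≡ 4 (mod 77).
Since 4 ≠ 1, base 4 is a Fermat witness: 77 is composite.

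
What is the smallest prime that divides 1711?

1711 is odd.
Digit sum 10, not divisible by 3.
Ends in 1: not divisible by 5.
7: 1711 = 7·244 + 3
11: 1711 = 11·155 + 6
13: 1711 = 13·131 + 8
17: 1711 = 17·100 + 11
19: 1711 = 19·90 + 1
23: 1711 = 23·74 + 9
29: 1711 = 29·59

29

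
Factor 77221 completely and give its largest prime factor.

53

77221 = 31 · 2491
2491 = 47 · 53
53 is prime.
So 77221 = 31 · 47 · 53; the largest prime factor is 53.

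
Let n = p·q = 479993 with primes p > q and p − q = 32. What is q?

Since p = q + 32, we have 479993 = q(q + 32), so q² + 32q − 479993 = 0.
Discriminant: 32² + 4·479993 = 1024 + 1919972 = 1920996; √1920996 = 1386.
q = (−32 + 1386)/2 = 677, and p = q + 32 = 709.
Check: 677 · 709 = 479993.

677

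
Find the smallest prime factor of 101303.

17

101303 is odd.
Digit sum 8, not divisible by 3.
Ends in 3: not divisible by 5.
7: 101303 = 7·14471 + 6
11: 101303 = 11·9209 + 4
13: 101303 = 13·7792 + 7
17: 101303 = 17·5959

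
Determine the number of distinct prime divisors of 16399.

16399 = 23^2 · 31
16399 = 23^2 · 31, which has 2 distinct prime factors.

2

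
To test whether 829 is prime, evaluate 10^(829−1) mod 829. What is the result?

10^1 ≡ 10 (mod 829)
10^2 ≡ 10^2 = 100 ≡ 100 (mod 829)
10^4 ≡ 100^2 = 10000 ≡ 52 (mod 829)
10^8 ≡ 52^2 = 2704 ≡ 217 (mod 829)
10^16 ≡ 217^2 = 47089 ≡ 665 (mod 829)
10^32 ≡ 665^2 = 442225 ≡ 368 (mod 829)
10^64 ≡ 368^2 = 135424 ≡ 297 (mod 829)
10^128 ≡ 297^2 = 88209 ≡ 335 (mod 829)
10^256 ≡ 335^2 = 112225 ≡ 310 (mod 829)
10^512 ≡ 310^2 = 96100 ≡ 765 (mod 829)
828 = 512 + 256 + 32 + 16 + 8 + 4 in binary powers of 2.
So 10^828 ≡ 765 · 310 · 368 · 665 · 217 · 52 ≡ 1 (mod 829).
Since the result is 1, base 10 gives no evidence that 829 is composite.

1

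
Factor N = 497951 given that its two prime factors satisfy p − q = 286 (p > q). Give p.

Since p = q + 286, we have 497951 = q(q + 286), so q² + 286q − 497951 = 0.
Discriminant: 286² + 4·497951 = 81796 + 1991804 = 2073600; √2073600 = 1440.
q = (−286 + 1440)/2 = 577, and p = q + 286 = 863.
Check: 577 · 863 = 497951.

863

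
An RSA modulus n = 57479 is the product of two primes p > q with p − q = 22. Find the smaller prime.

Since p = q + 22, we have 57479 = q(q + 22), so q² + 22q − 57479 = 0.
Discriminant: 22² + 4·57479 = 484 + 229916 = 230400; √230400 = 480.
q = (−22 + 480)/2 = 229, and p = q + 22 = 251.
Check: 229 · 251 = 57479.

229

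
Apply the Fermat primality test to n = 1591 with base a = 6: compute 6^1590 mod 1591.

6^1 ≡ 6 (mod 1591)
6^2 ≡ 6^2 = 36 ≡ 36 (mod 1591)
6^4 ≡ 36^2 = 1296 ≡ 1296 (mod 1591)
6^8 ≡ 1296^2 = 1679616 ≡ 1111 (mod 1591)
6^16 ≡ 1111^2 = 1234321 ≡ 1296 (mod 1591)
6^32 ≡ 1296^2 = 1679616 ≡ 1111 (mod 1591)
6^64 ≡ 1111^2 = 1234321 ≡ 1296 (mod 1591)
6^128 ≡ 1296^2 = 1679616 ≡ 1111 (mod 1591)
6^256 ≡ 1111^2 = 1234321 ≡ 1296 (mod 1591)
6^512 ≡ 1296^2 = 1679616 ≡ 1111 (mod 1591)
6^1024 ≡ 1111^2 = 1234321 ≡ 1296 (mod 1591)
1590 = 1024 + 512 + 32 + 16 + 4 + 2 in binary powers of 2.
So 6^1590 ≡ 1296 · 1111 · 1111 · 1296 · 1296 · 36 ≡ 517 (mod 1591).
Since 517 ≠ 1, base 6 is a Fermat witness: 1591 is composite.

517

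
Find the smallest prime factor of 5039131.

59

5039131 is odd.
Digit sum 22, not divisible by 3.
Ends in 1: not divisible by 5.
7: 5039131 = 7·719875 + 6
11: 5039131 = 11·458102 + 9
13: 5039131 = 13·387625 + 6
17: 5039131 = 17·296419 + 8
19: 5039131 = 19·265217 + 8
23: 5039131 = 23·219092 + 15
29: 5039131 = 29·173763 + 4
31: 5039131 = 31·162552 + 19
37: 5039131 = 37·136192 + 27
41: 5039131 = 41·122905 + 26
43: 5039131 = 43·117189 + 4
47: 5039131 = 47·107215 + 26
53: 5039131 = 53·95077 + 50
59: 5039131 = 59·85409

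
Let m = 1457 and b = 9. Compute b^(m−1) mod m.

1001

9^1 ≡ 9 (mod 1457)
9^2 ≡ 9^2 = 81 ≡ 81 (mod 1457)
9^4 ≡ 81^2 = 6561 ≡ 733 (mod 1457)
9^8 ≡ 733^2 = 537289 ≡ 1113 (mod 1457)
9^16 ≡ 1113^2 = 1238769 ≡ 319 (mod 1457)
9^32 ≡ 319^2 = 101761 ≡ 1228 (mod 1457)
9^64 ≡ 1228^2 = 1507984 ≡ 1446 (mod 1457)
9^128 ≡ 1446^2 = 2090916 ≡ 121 (mod 1457)
9^256 ≡ 121^2 = 14641 ≡ 71 (mod 1457)
9^512 ≡ 71^2 = 5041 ≡ 670 (mod 1457)
9^1024 ≡ 670^2 = 448900 ≡ 144 (mod 1457)
1456 = 1024 + 256 + 128 + 32 + 16 in binary powers of 2.
So 9^1456 ≡ 144 · 71 · 121 · 1228 · 319 ≡ 1001 (mod 1457).
Since 1001 ≠ 1, base 9 is a Fermat witness: 1457 is composite.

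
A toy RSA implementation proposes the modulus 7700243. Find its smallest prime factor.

7700243 is odd.
Digit sum 23, not divisible by 3.
Ends in 3: not divisible by 5.
7: 7700243 = 7·1100034 + 5
11: 7700243 = 11·700022 + 1
13: 7700243 = 13·592326 + 5
17: 7700243 = 17·452955 + 8
19: 7700243 = 19·405275 + 18
23: 7700243 = 23·334793 + 4
29: 7700243 = 29·265525 + 18
31: 7700243 = 31·248394 + 29
37: 7700243 = 37·208114 + 25
41: 7700243 = 41·187810 + 33
43: 7700243 = 43·179075 + 18
47: 7700243 = 47·163834 + 45
53: 7700243 = 53·145287 + 32
59: 7700243 = 59·130512 + 35
61: 7700243 = 61·126233 + 30
67: 7700243 = 67·114929

67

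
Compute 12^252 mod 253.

12^1 ≡ 12 (mod 253)
12^2 ≡ 12^2 = 144 ≡ 144 (mod 253)
12^4 ≡ 144^2 = 20736 ≡ 243 (mod 253)
12^8 ≡ 243^2 = 59049 ≡ 100 (mod 253)
12^16 ≡ 100^2 = 10000 ≡ 133 (mod 253)
12^32 ≡ 133^2 = 17689 ≡ 232 (mod 253)
12^64 ≡ 232^2 = 53824 ≡ 188 (mod 253)
12^128 ≡ 188^2 = 35344 ≡ 177 (mod 253)
252 = 128 + 64 + 32 + 16 + 8 + 4 in binary powers of 2.
So 12^252 ≡ 177 · 188 · 232 · 133 · 100 · 243 ≡ 232 (mod 253).
Since 232 ≠ 1, base 12 is a Fermat witness: 253 is composite.

232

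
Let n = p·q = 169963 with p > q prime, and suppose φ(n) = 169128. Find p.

487

φ(n) = (p−1)(q−1) = n − (p+q) + 1, so p + q = 169963 − 169128 + 1 = 836.
p and q are the roots of t² − 836t + 169963 = 0.
Discriminant: 836² − 4·169963 = 698896 − 679852 = 19044; √19044 = 138.
q = (836 − 138)/2 = 349, p = (836 + 138)/2 = 487.
Check: 349 · 487 = 169963.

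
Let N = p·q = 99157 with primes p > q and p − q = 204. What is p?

Since p = q + 204, we have 99157 = q(q + 204), so q² + 204q − 99157 = 0.
Discriminant: 204² + 4·99157 = 41616 + 396628 = 438244; √438244 = 662.
q = (−204 + 662)/2 = 229, and p = q + 204 = 433.
Check: 229 · 433 = 99157.

433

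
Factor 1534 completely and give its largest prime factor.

1534 = 2 · 767
767 = 13 · 59
59 is prime.
So 1534 = 2 · 13 · 59; the largest prime factor is 59.

59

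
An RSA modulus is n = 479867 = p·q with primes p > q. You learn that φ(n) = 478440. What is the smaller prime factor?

φ(n) = (p−1)(q−1) = n − (p+q) + 1, so p + q = 479867 − 478440 + 1 = 1428.
p and q are the roots of t² − 1428t + 479867 = 0.
Discriminant: 1428² − 4·479867 = 2039184 − 1919468 = 119716; √119716 = 346.
q = (1428 − 346)/2 = 541, p = (1428 + 346)/2 = 887.
Check: 541 · 887 = 479867.

541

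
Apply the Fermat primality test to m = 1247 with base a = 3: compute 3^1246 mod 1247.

3^1 ≡ 3 (mod 1247)
3^2 ≡ 3^2 = 9 ≡ 9 (mod 1247)
3^4 ≡ 9^2 = 81 ≡ 81 (mod 1247)
3^8 ≡ 81^2 = 6561 ≡ 326 (mod 1247)
3^16 ≡ 326^2 = 106276 ≡ 281 (mod 1247)
3^32 ≡ 281^2 = 78961 ≡ 400 (mod 1247)
3^64 ≡ 400^2 = 160000 ≡ 384 (mod 1247)
3^128 ≡ 384^2 = 147456 ≡ 310 (mod 1247)
3^256 ≡ 310^2 = 96100 ≡ 81 (mod 1247)
3^512 ≡ 81^2 = 6561 ≡ 326 (mod 1247)
3^1024 ≡ 326^2 = 106276 ≡ 281 (mod 1247)
1246 = 1024 + 128 + 64 + 16 + 8 + 4 + 2 in binary powers of 2.
So 3^1246 ≡ 281 · 310 · 384 · 281 · 326 · 81 · 9 ≡ 608 (mod 1247).
Since 608 ≠ 1, base 3 is a Fermat witness: 1247 is composite.

608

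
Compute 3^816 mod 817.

121

3^1 ≡ 3 (mod 817)
3^2 ≡ 3^2 = 9 ≡ 9 (mod 817)
3^4 ≡ 9^2 = 81 ≡ 81 (mod 817)
3^8 ≡ 81^2 = 6561 ≡ 25 (mod 817)
3^16 ≡ 25^2 = 625 ≡ 625 (mod 817)
3^32 ≡ 625^2 = 390625 ≡ 99 (mod 817)
3^64 ≡ 99^2 = 9801 ≡ 814 (mod 817)
3^128 ≡ 814^2 = 662596 ≡ 9 (mod 817)
3^256 ≡ 9^2 = 81 ≡ 81 (mod 817)
3^512 ≡ 81^2 = 6561 ≡ 25 (mod 817)
816 = 512 + 256 + 32 + 16 in binary powers of 2.
So 3^816 ≡ 25 · 81 · 99 · 625 ≡ 121 (mod 817).
Since 121 ≠ 1, base 3 is a Fermat witness: 817 is composite.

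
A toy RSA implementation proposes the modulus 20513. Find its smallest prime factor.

73

20513 is odd.
Digit sum 11, not divisible by 3.
Ends in 3: not divisible by 5.
7: 20513 = 7·2930 + 3
11: 20513 = 11·1864 + 9
13: 20513 = 13·1577 + 12
17: 20513 = 17·1206 + 11
19: 20513 = 19·1079 + 12
23: 20513 = 23·891 + 20
29: 20513 = 29·707 + 10
31: 20513 = 31·661 + 22
37: 20513 = 37·554 + 15
41: 20513 = 41·500 + 13
43: 20513 = 43·477 + 2
47: 20513 = 47·436 + 21
53: 20513 = 53·387 + 2
59: 20513 = 59·347 + 40
61: 20513 = 61·336 + 17
67: 20513 = 67·306 + 11
71: 20513 = 71·288 + 65
73: 20513 = 73·281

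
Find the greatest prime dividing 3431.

3431 = 47 · 73
73 is prime.
So 3431 = 47 · 73; the largest prime factor is 73.

73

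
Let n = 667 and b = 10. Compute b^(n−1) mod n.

236

10^1 ≡ 10 (mod 667)
10^2 ≡ 10^2 = 100 ≡ 100 (mod 667)
10^4 ≡ 100^2 = 10000 ≡ 662 (mod 667)
10^8 ≡ 662^2 = 438244 ≡ 25 (mod 667)
10^16 ≡ 25^2 = 625 ≡ 625 (mod 667)
10^32 ≡ 625^2 = 390625 ≡ 430 (mod 667)
10^64 ≡ 430^2 = 184900 ≡ 141 (mod 667)
10^128 ≡ 141^2 = 19881 ≡ 538 (mod 667)
10^256 ≡ 538^2 = 289444 ≡ 633 (mod 667)
10^512 ≡ 633^2 = 400689 ≡ 489 (mod 667)
666 = 512 + 128 + 16 + 8 + 2 in binary powers of 2.
So 10^666 ≡ 489 · 538 · 625 · 25 · 100 ≡ 236 (mod 667).
Since 236 ≠ 1, base 10 is a Fermat witness: 667 is composite.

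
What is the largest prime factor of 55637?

55637 = 23 · 2419
2419 = 41 · 59
59 is prime.
So 55637 = 23 · 41 · 59; the largest prime factor is 59.

59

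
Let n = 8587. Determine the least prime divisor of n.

8587 is odd.
Digit sum 28, not divisible by 3.
Ends in 7: not divisible by 5.
7: 8587 = 7·1226 + 5
11: 8587 = 11·780 + 7
13: 8587 = 13·660 + 7
17: 8587 = 17·505 + 2
19: 8587 = 19·451 + 18
23: 8587 = 23·373 + 8
29: 8587 = 29·296 + 3
31: 8587 = 31·277

31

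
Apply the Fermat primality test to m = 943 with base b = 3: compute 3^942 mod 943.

3^1 ≡ 3 (mod 943)
3^2 ≡ 3^2 = 9 ≡ 9 (mod 943)
3^4 ≡ 9^2 = 81 ≡ 81 (mod 943)
3^8 ≡ 81^2 = 6561 ≡ 903 (mod 943)
3^16 ≡ 903^2 = 815409 ≡ 657 (mod 943)
3^32 ≡ 657^2 = 431649 ≡ 698 (mod 943)
3^64 ≡ 698^2 = 487204 ≡ 616 (mod 943)
3^128 ≡ 616^2 = 379456 ≡ 370 (mod 943)
3^256 ≡ 370^2 = 136900 ≡ 165 (mod 943)
3^512 ≡ 165^2 = 27225 ≡ 821 (mod 943)
942 = 512 + 256 + 128 + 32 + 8 + 4 + 2 in binary powers of 2.
So 3^942 ≡ 821 · 165 · 370 · 698 · 903 · 81 · 9 ≡ 278 (mod 943).
Since 278 ≠ 1, base 3 is a Fermat witness: 943 is composite.

278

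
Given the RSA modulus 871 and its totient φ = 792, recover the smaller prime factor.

φ(n) = (p−1)(q−1) = n − (p+q) + 1, so p + q = 871 − 792 + 1 = 80.
p and q are the roots of t² − 80t + 871 = 0.
Discriminant: 80² − 4·871 = 6400 − 3484 = 2916; √2916 = 54.
q = (80 − 54)/2 = 13, p = (80 + 54)/2 = 67.
Check: 13 · 67 = 871.

13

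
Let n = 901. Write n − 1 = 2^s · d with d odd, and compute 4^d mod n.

327

901 − 1 = 900 = 2^2 · 225, so d = 225.
4^1 ≡ 4 (mod 901)
4^2 ≡ 4^2 = 16 ≡ 16 (mod 901)
4^4 ≡ 16^2 = 256 ≡ 256 (mod 901)
4^8 ≡ 256^2 = 65536 ≡ 664 (mod 901)
4^16 ≡ 664^2 = 440896 ≡ 307 (mod 901)
4^32 ≡ 307^2 = 94249 ≡ 545 (mod 901)
4^64 ≡ 545^2 = 297025 ≡ 596 (mod 901)
4^128 ≡ 596^2 = 355216 ≡ 222 (mod 901)
225 = 128 + 64 + 32 + 1 in binary powers of 2.
So 4^225 ≡ 222 · 596 · 545 · 4 ≡ 327 (mod 901).
Squaring chain: 327 → 611; never reaches −1, so base 4 is a Miller–Rabin witness that 901 is composite.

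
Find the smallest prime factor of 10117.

10117 is odd.
Digit sum 10, not divisible by 3.
Ends in 7: not divisible by 5.
7: 10117 = 7·1445 + 2
11: 10117 = 11·919 + 8
13: 10117 = 13·778 + 3
17: 10117 = 17·595 + 2
19: 10117 = 19·532 + 9
23: 10117 = 23·439 + 20
29: 10117 = 29·348 + 25
31: 10117 = 31·326 + 11
37: 10117 = 37·273 + 16
41: 10117 = 41·246 + 31
43: 10117 = 43·235 + 12
47: 10117 = 47·215 + 12
53: 10117 = 53·190 + 47
59: 10117 = 59·171 + 28
61: 10117 = 61·165 + 52
67: 10117 = 67·151

67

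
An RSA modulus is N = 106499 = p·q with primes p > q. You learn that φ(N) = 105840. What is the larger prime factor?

379

φ(n) = (p−1)(q−1) = n − (p+q) + 1, so p + q = 106499 − 105840 + 1 = 660.
p and q are the roots of t² − 660t + 106499 = 0.
Discriminant: 660² − 4·106499 = 435600 − 425996 = 9604; √9604 = 98.
q = (660 − 98)/2 = 281, p = (660 + 98)/2 = 379.
Check: 281 · 379 = 106499.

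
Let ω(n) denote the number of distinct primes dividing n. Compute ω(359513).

4

359513 = 7^2 · 7337
7337 = 11 · 667
667 = 23 · 29
359513 = 7^2 · 11 · 23 · 29, which has 4 distinct prime factors.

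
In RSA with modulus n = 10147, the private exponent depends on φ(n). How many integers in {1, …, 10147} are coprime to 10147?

Factor: 10147 = 73 · 139.
φ(10147) = (73−1) · (139−1) = 72 · 138 = 9936.

9936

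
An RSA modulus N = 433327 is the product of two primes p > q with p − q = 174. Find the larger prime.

751

Since p = q + 174, we have 433327 = q(q + 174), so q² + 174q − 433327 = 0.
Discriminant: 174² + 4·433327 = 30276 + 1733308 = 1763584; √1763584 = 1328.
q = (−174 + 1328)/2 = 577, and p = q + 174 = 751.
Check: 577 · 751 = 433327.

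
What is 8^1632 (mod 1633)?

8^1 ≡ 8 (mod 1633)
8^2 ≡ 8^2 = 64 ≡ 64 (mod 1633)
8^4 ≡ 64^2 = 4096 ≡ 830 (mod 1633)
8^8 ≡ 830^2 = 688900 ≡ 1407 (mod 1633)
8^16 ≡ 1407^2 = 1979649 ≡ 453 (mod 1633)
8^32 ≡ 453^2 = 205209 ≡ 1084 (mod 1633)
8^64 ≡ 1084^2 = 1175056 ≡ 929 (mod 1633)
8^128 ≡ 929^2 = 863041 ≡ 817 (mod 1633)
8^256 ≡ 817^2 = 667489 ≡ 1225 (mod 1633)
8^512 ≡ 1225^2 = 1500625 ≡ 1531 (mod 1633)
8^1024 ≡ 1531^2 = 2343961 ≡ 606 (mod 1633)
1632 = 1024 + 512 + 64 + 32 in binary powers of 2.
So 8^1632 ≡ 606 · 1531 · 929 · 1084 ≡ 324 (mod 1633).
Since 324 ≠ 1, base 8 is a Fermat witness: 1633 is composite.

324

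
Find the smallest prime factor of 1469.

13

1469 is odd.
Digit sum 20, not divisible by 3.
Ends in 9: not divisible by 5.
7: 1469 = 7·209 + 6
11: 1469 = 11·133 + 6
13: 1469 = 13·113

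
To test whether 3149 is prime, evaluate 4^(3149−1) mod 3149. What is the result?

3138

4^1 ≡ 4 (mod 3149)
4^2 ≡ 4^2 = 16 ≡ 16 (mod 3149)
4^4 ≡ 16^2 = 256 ≡ 256 (mod 3149)
4^8 ≡ 256^2 = 65536 ≡ 2556 (mod 3149)
4^16 ≡ 2556^2 = 6533136 ≡ 2110 (mod 3149)
4^32 ≡ 2110^2 = 4452100 ≡ 2563 (mod 3149)
4^64 ≡ 2563^2 = 6568969 ≡ 155 (mod 3149)
4^128 ≡ 155^2 = 24025 ≡ 1982 (mod 3149)
4^256 ≡ 1982^2 = 3928324 ≡ 1521 (mod 3149)
4^512 ≡ 1521^2 = 2313441 ≡ 2075 (mod 3149)
4^1024 ≡ 2075^2 = 4305625 ≡ 942 (mod 3149)
4^2048 ≡ 942^2 = 887364 ≡ 2495 (mod 3149)
3148 = 2048 + 1024 + 64 + 8 + 4 in binary powers of 2.
So 4^3148 ≡ 2495 · 942 · 155 · 2556 · 256 ≡ 3138 (mod 3149).
Since 3138 ≠ 1, base 4 is a Fermat witness: 3149 is composite.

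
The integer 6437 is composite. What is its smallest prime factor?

6437 is odd.
Digit sum 20, not divisible by 3.
Ends in 7: not divisible by 5.
7: 6437 = 7·919 + 4
11: 6437 = 11·585 + 2
13: 6437 = 13·495 + 2
17: 6437 = 17·378 + 11
19: 6437 = 19·338 + 15
23: 6437 = 23·279 + 20
29: 6437 = 29·221 + 28
31: 6437 = 31·207 + 20
37: 6437 = 37·173 + 36
41: 6437 = 41·157

41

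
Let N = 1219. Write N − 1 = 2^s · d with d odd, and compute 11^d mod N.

378

1219 − 1 = 1218 = 2^1 · 609, so d = 609.
11^1 ≡ 11 (mod 1219)
11^2 ≡ 11^2 = 121 ≡ 121 (mod 1219)
11^4 ≡ 121^2 = 14641 ≡ 13 (mod 1219)
11^8 ≡ 13^2 = 169 ≡ 169 (mod 1219)
11^16 ≡ 169^2 = 28561 ≡ 524 (mod 1219)
11^32 ≡ 524^2 = 274576 ≡ 301 (mod 1219)
11^64 ≡ 301^2 = 90601 ≡ 395 (mod 1219)
11^128 ≡ 395^2 = 156025 ≡ 1212 (mod 1219)
11^256 ≡ 1212^2 = 1468944 ≡ 49 (mod 1219)
11^512 ≡ 49^2 = 2401 ≡ 1182 (mod 1219)
609 = 512 + 64 + 32 + 1 in binary powers of 2.
So 11^609 ≡ 1182 · 395 · 301 · 11 ≡ 378 (mod 1219).
Squaring chain: 378; never reaches −1, so base 11 is a Miller–Rabin witness that 1219 is composite.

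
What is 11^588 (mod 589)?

343

11^1 ≡ 11 (mod 589)
11^2 ≡ 11^2 = 121 ≡ 121 (mod 589)
11^4 ≡ 121^2 = 14641 ≡ 505 (mod 589)
11^8 ≡ 505^2 = 255025 ≡ 577 (mod 589)
11^16 ≡ 577^2 = 332929 ≡ 144 (mod 589)
11^32 ≡ 144^2 = 20736 ≡ 121 (mod 589)
11^64 ≡ 121^2 = 14641 ≡ 505 (mod 589)
11^128 ≡ 505^2 = 255025 ≡ 577 (mod 589)
11^256 ≡ 577^2 = 332929 ≡ 144 (mod 589)
11^512 ≡ 144^2 = 20736 ≡ 121 (mod 589)
588 = 512 + 64 + 8 + 4 in binary powers of 2.
So 11^588 ≡ 121 · 505 · 577 · 505 ≡ 343 (mod 589).
Since 343 ≠ 1, base 11 is a Fermat witness: 589 is composite.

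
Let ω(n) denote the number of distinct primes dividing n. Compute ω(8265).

8265 = 3 · 2755
2755 = 5 · 551
551 = 19 · 29
8265 = 3 · 5 · 19 · 29, which has 4 distinct prime factors.

4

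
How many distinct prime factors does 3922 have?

3922 = 2 · 1961
1961 = 37 · 53
3922 = 2 · 37 · 53, which has 3 distinct prime factors.

3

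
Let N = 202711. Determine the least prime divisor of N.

202711 is odd.
Digit sum 13, not divisible by 3.
Ends in 1: not divisible by 5.
7: 202711 = 7·28958 + 5
11: 202711 = 11·18428 + 3
13: 202711 = 13·15593 + 2
17: 202711 = 17·11924 + 3
19: 202711 = 19·10669

19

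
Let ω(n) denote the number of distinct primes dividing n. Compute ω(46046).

46046 = 2 · 23023
23023 = 7 · 3289
3289 = 11 · 299
299 = 13 · 23
46046 = 2 · 7 · 11 · 13 · 23, which has 5 distinct prime factors.

5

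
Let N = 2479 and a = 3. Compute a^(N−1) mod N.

2452

3^1 ≡ 3 (mod 2479)
3^2 ≡ 3^2 = 9 ≡ 9 (mod 2479)
3^4 ≡ 9^2 = 81 ≡ 81 (mod 2479)
3^8 ≡ 81^2 = 6561 ≡ 1603 (mod 2479)
3^16 ≡ 1603^2 = 2569609 ≡ 1365 (mod 2479)
3^32 ≡ 1365^2 = 1863225 ≡ 1496 (mod 2479)
3^64 ≡ 1496^2 = 2238016 ≡ 1958 (mod 2479)
3^128 ≡ 1958^2 = 3833764 ≡ 1230 (mod 2479)
3^256 ≡ 1230^2 = 1512900 ≡ 710 (mod 2479)
3^512 ≡ 710^2 = 504100 ≡ 863 (mod 2479)
3^1024 ≡ 863^2 = 744769 ≡ 1069 (mod 2479)
3^2048 ≡ 1069^2 = 1142761 ≡ 2421 (mod 2479)
2478 = 2048 + 256 + 128 + 32 + 8 + 4 + 2 in binary powers of 2.
So 3^2478 ≡ 2421 · 710 · 1230 · 1496 · 1603 · 81 · 9 ≡ 2452 (mod 2479).
Since 2452 ≠ 1, base 3 is a Fermat witness: 2479 is composite.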